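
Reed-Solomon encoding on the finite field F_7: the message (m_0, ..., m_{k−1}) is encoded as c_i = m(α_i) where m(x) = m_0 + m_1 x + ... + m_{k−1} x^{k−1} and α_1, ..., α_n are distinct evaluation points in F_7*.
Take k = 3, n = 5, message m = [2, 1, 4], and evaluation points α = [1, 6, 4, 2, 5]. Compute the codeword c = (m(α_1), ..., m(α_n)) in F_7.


c = [0, 5, 0, 6, 2]

Message polynomial: m(x) = 2 + 1·x + 4·x^2 (mod 7).
For each evaluation point α_i, compute m(α_i) mod 7:
  α_1 = 1: Horner steps 4 → 5 → 0, so m(1) = 0.
  α_2 = 6: Horner steps 4 → 4 → 5, so m(6) = 5.
  α_3 = 4: Horner steps 4 → 3 → 0, so m(4) = 0.
  α_4 = 2: Horner steps 4 → 2 → 6, so m(2) = 6.
  α_5 = 5: Horner steps 4 → 0 → 2, so m(5) = 2.
Codeword c = [0, 5, 0, 6, 2] ∈ F_7^5.


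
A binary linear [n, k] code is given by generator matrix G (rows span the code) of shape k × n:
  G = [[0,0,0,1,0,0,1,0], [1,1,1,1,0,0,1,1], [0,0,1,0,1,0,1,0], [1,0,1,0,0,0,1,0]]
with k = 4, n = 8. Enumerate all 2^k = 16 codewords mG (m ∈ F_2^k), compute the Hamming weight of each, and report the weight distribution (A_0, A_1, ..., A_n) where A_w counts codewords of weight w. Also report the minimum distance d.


Weight distribution: A_0 = 1, A_2 = 2, A_3 = 6, A_4 = 3, A_5 = 2, A_6 = 2. Minimum distance d = 2.

Enumerate all 2^4 = 16 messages m ∈ F_2^4.
For each, compute codeword c = mG in F_2^8, then tally its weight.
  m = 0000 → c = 00000000, weight = 0.
  m = 1000 → c = 00010010, weight = 2.
  m = 0100 → c = 11110011, weight = 6.
  m = 1100 → c = 11100001, weight = 4.
  m = 0010 → c = 00101010, weight = 3.
  m = 1010 → c = 00111000, weight = 3.
  m = 0110 → c = 11011001, weight = 5.
  m = 1110 → c = 11001011, weight = 5.
  m = 0001 → c = 10100010, weight = 3.
  m = 1001 → c = 10110000, weight = 3.
  m = 0101 → c = 01010001, weight = 3.
  m = 1101 → c = 01000011, weight = 3.
  m = 0011 → c = 10001000, weight = 2.
  m = 1011 → c = 10011010, weight = 4.
  m = 0111 → c = 01111011, weight = 6.
  m = 1111 → c = 01101001, weight = 4.
Tally weights:
  weight 0: 1 codewords.
  weight 2: 2 codewords.
  weight 3: 6 codewords.
  weight 4: 3 codewords.
  weight 5: 2 codewords.
  weight 6: 2 codewords.
Minimum distance d = smallest w > 0 with A_w > 0 = 2.
Sanity: Σ A_w = 16 = 2^4 = 16 ✓.


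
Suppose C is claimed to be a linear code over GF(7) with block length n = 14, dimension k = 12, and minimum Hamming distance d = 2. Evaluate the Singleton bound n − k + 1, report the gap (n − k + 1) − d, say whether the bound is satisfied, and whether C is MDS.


Singleton RHS = n − k + 1 = 3, slack = 1, bound satisfied, not MDS.

Singleton bound: d ≤ n − k + 1.
Here n = 14, k = 12, so n − k + 1 = 3.
Given d = 2, check d ≤ 3: YES.
Slack = (n − k + 1) − d = 1.
The code is NOT MDS (slack = 1 > 0).
Description: the claimed parameters are [14, 12, 2]_7; such a code would be non-MDS.


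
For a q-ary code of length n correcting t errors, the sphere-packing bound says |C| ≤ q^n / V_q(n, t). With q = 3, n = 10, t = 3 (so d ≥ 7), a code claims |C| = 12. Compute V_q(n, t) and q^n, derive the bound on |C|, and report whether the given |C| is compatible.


V_q(n, t) = 1161, q^n = 59049, Hamming bound = 50, |C| = 12 ≤ bound (satisfied).

Step 1: Compute V_q(n, t) = Σ_{j=0}^3 C(n, j) (q−1)^j.
  j = 0: C(10,0)·(2)^0 = 1·1 = 1.
  j = 1: C(10,1)·(2)^1 = 10·2 = 20.
  j = 2: C(10,2)·(2)^2 = 45·4 = 180.
  j = 3: C(10,3)·(2)^3 = 120·8 = 960.
  V_q(n, t) = 1 + 20 + 180 + 960 = 1161.
Step 2: q^n = 3^10 = 59049.
Step 3: Hamming bound ⌊q^n / V_q(n,t)⌋ = ⌊59049/1161⌋ = 50.
Step 4: Compare |C| = 12 to 50: satisfied.
The claimed |C| lies below the Hamming bound.


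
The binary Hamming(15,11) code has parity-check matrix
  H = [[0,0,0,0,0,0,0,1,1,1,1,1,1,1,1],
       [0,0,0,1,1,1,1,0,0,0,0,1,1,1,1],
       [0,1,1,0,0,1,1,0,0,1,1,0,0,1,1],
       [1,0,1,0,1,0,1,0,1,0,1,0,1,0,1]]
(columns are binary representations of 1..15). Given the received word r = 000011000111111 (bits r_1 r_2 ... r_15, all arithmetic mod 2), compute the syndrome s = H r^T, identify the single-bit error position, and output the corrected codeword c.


s = (0, 0, 1, 0)^T, error position = 2, corrected codeword c = 010011000111111

Compute s = H r^T mod 2 one row at a time:
  s_1 = 0 + 0 + 1 + 1 + 1 + 1 + 1 + 1 = 6 ≡ 0 (mod 2).
  s_2 = 0 + 1 + 1 + 0 + 1 + 1 + 1 + 1 = 6 ≡ 0 (mod 2).
  s_3 = 0 + 0 + 1 + 0 + 1 + 1 + 1 + 1 = 5 ≡ 1 (mod 2).
  s_4 = 0 + 0 + 1 + 0 + 0 + 1 + 1 + 1 = 4 ≡ 0 (mod 2).
s = (0, 0, 1, 0)^T — this equals column 2 of H (binary 0010), so error is at position 2.
Correct: flip bit 2 of r = 000011000111111 to get c = 010011000111111.


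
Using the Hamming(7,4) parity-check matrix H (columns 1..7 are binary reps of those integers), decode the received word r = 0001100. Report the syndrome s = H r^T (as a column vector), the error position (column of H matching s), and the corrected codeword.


s = (0, 0, 1)^T, error position = 1, corrected codeword c = 1001100

Compute s = H r^T mod 2 one row at a time:
  s_1 = 1 + 1 + 0 + 0 = 2 ≡ 0 (mod 2).
  s_2 = 0 + 0 + 0 + 0 = 0 ≡ 0 (mod 2).
  s_3 = 0 + 0 + 1 + 0 = 1 ≡ 1 (mod 2).
s = (0, 0, 1)^T — this equals column 1 of H (binary 001), so error is at position 1.
Correct: flip bit 1 of r = 0001100 to get c = 1001100.


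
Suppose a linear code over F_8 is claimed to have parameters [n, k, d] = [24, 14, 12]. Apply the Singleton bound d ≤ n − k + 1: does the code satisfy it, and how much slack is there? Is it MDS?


Singleton RHS = n − k + 1 = 11, slack = -1, bound violated (no such code; not MDS).

Singleton bound: d ≤ n − k + 1.
Here n = 24, k = 14, so n − k + 1 = 11.
Given d = 12, check d ≤ 11: NO.
Slack = (n − k + 1) − d = -1.
The slack is negative: d = 12 exceeds n − k + 1 = 11 by 1, so the Singleton bound is violated and no linear [24, 14, 12]_8 code can exist. In particular it is not MDS (MDS requires d = n − k + 1 exactly).
Description: the claimed parameters are [24, 14, 12]_8; such a code would be impossible (violates the Singleton bound).


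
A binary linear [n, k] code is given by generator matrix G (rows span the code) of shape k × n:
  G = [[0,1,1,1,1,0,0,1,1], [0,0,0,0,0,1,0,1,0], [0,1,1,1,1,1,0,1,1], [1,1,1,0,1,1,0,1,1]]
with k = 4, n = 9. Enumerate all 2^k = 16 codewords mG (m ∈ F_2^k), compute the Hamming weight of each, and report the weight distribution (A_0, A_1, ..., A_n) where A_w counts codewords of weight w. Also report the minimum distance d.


Weight distribution: A_0 = 1, A_1 = 2, A_2 = 2, A_3 = 2, A_4 = 1, A_5 = 2, A_6 = 4, A_7 = 2. Minimum distance d = 1.

Enumerate all 2^4 = 16 messages m ∈ F_2^4.
For each, compute codeword c = mG in F_2^9, then tally its weight.
  m = 0000 → c = 000000000, weight = 0.
  m = 1000 → c = 011110011, weight = 6.
  m = 0100 → c = 000001010, weight = 2.
  m = 1100 → c = 011111001, weight = 6.
  m = 0010 → c = 011111011, weight = 7.
  m = 1010 → c = 000001000, weight = 1.
  m = 0110 → c = 011110001, weight = 5.
  m = 1110 → c = 000000010, weight = 1.
  m = 0001 → c = 111011011, weight = 7.
  m = 1001 → c = 100101000, weight = 3.
  m = 0101 → c = 111010001, weight = 5.
  m = 1101 → c = 100100010, weight = 3.
  m = 0011 → c = 100100000, weight = 2.
  m = 1011 → c = 111010011, weight = 6.
  m = 0111 → c = 100101010, weight = 4.
  m = 1111 → c = 111011001, weight = 6.
Tally weights:
  weight 0: 1 codewords.
  weight 1: 2 codewords.
  weight 2: 2 codewords.
  weight 3: 2 codewords.
  weight 4: 1 codewords.
  weight 5: 2 codewords.
  weight 6: 4 codewords.
  weight 7: 2 codewords.
Minimum distance d = smallest w > 0 with A_w > 0 = 1.
Sanity: Σ A_w = 16 = 2^4 = 16 ✓.


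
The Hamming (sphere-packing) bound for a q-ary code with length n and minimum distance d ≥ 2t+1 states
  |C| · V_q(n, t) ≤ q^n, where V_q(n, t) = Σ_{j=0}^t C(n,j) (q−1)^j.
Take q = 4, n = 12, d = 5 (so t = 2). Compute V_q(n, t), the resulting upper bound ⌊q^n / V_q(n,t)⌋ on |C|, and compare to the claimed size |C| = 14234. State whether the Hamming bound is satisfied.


V_q(n, t) = 631, q^n = 16777216, Hamming bound = 26588, |C| = 14234 ≤ bound (satisfied).

Step 1: Compute V_q(n, t) = Σ_{j=0}^2 C(n, j) (q−1)^j.
  j = 0: C(12,0)·(3)^0 = 1·1 = 1.
  j = 1: C(12,1)·(3)^1 = 12·3 = 36.
  j = 2: C(12,2)·(3)^2 = 66·9 = 594.
  V_q(n, t) = 1 + 36 + 594 = 631.
Step 2: q^n = 4^12 = 16777216.
Step 3: Hamming bound ⌊q^n / V_q(n,t)⌋ = ⌊16777216/631⌋ = 26588.
Step 4: Compare |C| = 14234 to 26588: satisfied.
The claimed |C| lies below the Hamming bound.


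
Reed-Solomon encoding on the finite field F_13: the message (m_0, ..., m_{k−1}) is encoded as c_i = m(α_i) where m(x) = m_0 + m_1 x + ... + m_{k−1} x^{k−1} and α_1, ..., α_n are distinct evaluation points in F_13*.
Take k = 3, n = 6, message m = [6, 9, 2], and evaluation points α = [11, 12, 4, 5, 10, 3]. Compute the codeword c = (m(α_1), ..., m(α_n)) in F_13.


c = [9, 12, 9, 10, 10, 12]

Message polynomial: m(x) = 6 + 9·x + 2·x^2 (mod 13).
For each evaluation point α_i, compute m(α_i) mod 13:
  α_1 = 11: Horner steps 2 → 5 → 9, so m(11) = 9.
  α_2 = 12: Horner steps 2 → 7 → 12, so m(12) = 12.
  α_3 = 4: Horner steps 2 → 4 → 9, so m(4) = 9.
  α_4 = 5: Horner steps 2 → 6 → 10, so m(5) = 10.
  α_5 = 10: Horner steps 2 → 3 → 10, so m(10) = 10.
  α_6 = 3: Horner steps 2 → 2 → 12, so m(3) = 12.
Codeword c = [9, 12, 9, 10, 10, 12] ∈ F_13^6.


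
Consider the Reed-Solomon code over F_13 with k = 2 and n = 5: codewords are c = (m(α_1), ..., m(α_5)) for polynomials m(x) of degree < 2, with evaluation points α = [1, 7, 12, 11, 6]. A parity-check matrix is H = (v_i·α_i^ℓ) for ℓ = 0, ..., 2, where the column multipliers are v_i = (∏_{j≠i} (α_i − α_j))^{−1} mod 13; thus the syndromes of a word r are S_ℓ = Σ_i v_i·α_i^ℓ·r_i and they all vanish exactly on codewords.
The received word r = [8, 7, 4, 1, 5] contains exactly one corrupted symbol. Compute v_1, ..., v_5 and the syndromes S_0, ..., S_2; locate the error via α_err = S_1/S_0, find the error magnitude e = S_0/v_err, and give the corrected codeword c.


S = (8, 10, 6), error at position 4, error magnitude e = 12, c = [8, 7, 4, 2, 5].

Step 1: column multipliers v_i = (∏_{j≠i}(α_i − α_j))^{−1} mod 13.
  i = 1 (α = 1): (1−7)(1−12)(1−11)(1−6) = (−6)·(−11)·(−10)·(−5) = 3300 ≡ 11, so v_1 = 11^{−1} = 6 (mod 13).
  i = 2 (α = 7): (7−1)(7−12)(7−11)(7−6) = 6·(−5)·(−4)·1 = 120 ≡ 3, so v_2 = 3^{−1} = 9 (mod 13).
  i = 3 (α = 12): (12−1)(12−7)(12−11)(12−6) = 11·5·1·6 = 330 ≡ 5, so v_3 = 5^{−1} = 8 (mod 13).
  i = 4 (α = 11): (11−1)(11−7)(11−12)(11−6) = 10·4·(−1)·5 = −200 ≡ 8, so v_4 = 8^{−1} = 5 (mod 13).
  i = 5 (α = 6): (6−1)(6−7)(6−12)(6−11) = 5·(−1)·(−6)·(−5) = −150 ≡ 6, so v_5 = 6^{−1} = 11 (mod 13).
  v = [6, 9, 8, 5, 11].
Step 2: syndromes of r = [8, 7, 4, 1, 5] (all sums mod 13).
  S_0 = Σ v_i r_i = 6·8 + 9·7 + 8·4 + 5·1 + 11·5 = 203 ≡ 8.
  S_1 = Σ v_i α_i r_i = 6·1·8 + 9·7·7 + 8·12·4 + 5·11·1 + 11·6·5 = 1258 ≡ 10.
  α_i^2 mod 13 = [1, 10, 1, 4, 10].
  S_2 = Σ v_i α_i^2 r_i = 6·1·8 + 9·10·7 + 8·1·4 + 5·4·1 + 11·10·5 = 1280 ≡ 6.
  S = (8, 10, 6) ≠ 0, so r is not a codeword (an error is present).
Step 3: locate the error. For a single error e at position i, S_ℓ = v_i·e·α_i^ℓ, so α_err = S_1/S_0.
  S_0^{−1} = 8^{−1} = 5 (mod 13), so α_err = 10·5 = 50 ≡ 11 = α_4. Error position i = 4.
  Consistency check: S_2/S_1 = 6·4 = 24 ≡ 11 = α_err ✓ (single-error assumption holds).
Step 4: error magnitude e = S_0/v_4 = S_0·∏_{j≠4}(α_4 − α_j) = 8·8 = 64 ≡ 12 (mod 13).
Step 5: correct position 4: c_4 = r_4 − e = 1 − 12 ≡ 2 (mod 13). Hence c = [8, 7, 4, 2, 5].
  Check: interpolating c through the α_i gives m(x) = 6 + 2·x (degree < 2) with m(α_i) = c_i for every i, so c is indeed a codeword.


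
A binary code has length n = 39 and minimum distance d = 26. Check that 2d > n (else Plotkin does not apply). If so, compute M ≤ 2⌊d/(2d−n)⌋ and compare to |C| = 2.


Plotkin bound M ≤ 4; given |C| = 2 ≤ bound (satisfied).

Check applicability: 2d = 52, n = 39.
2d − n = 13 > 0, so Plotkin applies.
Compute d/(2d−n) = 26/13 ≈ 2.0000.
⌊d/(2d−n)⌋ = 2.
Plotkin bound: M ≤ 2·2 = 4.
Given |C| = 2, check: satisfied.
This |C| is below the Plotkin bound.


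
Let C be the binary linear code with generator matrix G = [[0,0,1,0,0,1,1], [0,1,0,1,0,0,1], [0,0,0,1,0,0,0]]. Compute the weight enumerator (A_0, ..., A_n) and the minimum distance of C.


Weight distribution: A_0 = 1, A_1 = 1, A_2 = 1, A_3 = 3, A_4 = 2. Minimum distance d = 1.

Enumerate all 2^3 = 8 messages m ∈ F_2^3.
For each, compute codeword c = mG in F_2^7, then tally its weight.
  m = 000 → c = 0000000, weight = 0.
  m = 100 → c = 0010011, weight = 3.
  m = 010 → c = 0101001, weight = 3.
  m = 110 → c = 0111010, weight = 4.
  m = 001 → c = 0001000, weight = 1.
  m = 101 → c = 0011011, weight = 4.
  m = 011 → c = 0100001, weight = 2.
  m = 111 → c = 0110010, weight = 3.
Tally weights:
  weight 0: 1 codewords.
  weight 1: 1 codewords.
  weight 2: 1 codewords.
  weight 3: 3 codewords.
  weight 4: 2 codewords.
Minimum distance d = smallest w > 0 with A_w > 0 = 1.
Sanity: Σ A_w = 8 = 2^3 = 8 ✓.


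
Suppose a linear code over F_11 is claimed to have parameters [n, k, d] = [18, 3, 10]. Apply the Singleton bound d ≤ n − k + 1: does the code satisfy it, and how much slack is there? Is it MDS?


Singleton RHS = n − k + 1 = 16, slack = 6, bound satisfied, not MDS.

Singleton bound: d ≤ n − k + 1.
Here n = 18, k = 3, so n − k + 1 = 16.
Given d = 10, check d ≤ 16: YES.
Slack = (n − k + 1) − d = 6.
The code is NOT MDS (slack = 6 > 0).
Description: the claimed parameters are [18, 3, 10]_11; such a code would be non-MDS.


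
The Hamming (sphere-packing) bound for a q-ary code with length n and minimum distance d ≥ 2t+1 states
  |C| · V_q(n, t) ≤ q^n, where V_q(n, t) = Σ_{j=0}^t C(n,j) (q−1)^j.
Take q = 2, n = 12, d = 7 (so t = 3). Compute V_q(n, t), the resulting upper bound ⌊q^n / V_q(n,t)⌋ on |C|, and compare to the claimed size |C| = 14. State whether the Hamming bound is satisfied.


V_q(n, t) = 299, q^n = 4096, Hamming bound = 13, |C| = 14 > bound (violated).

Step 1: Compute V_q(n, t) = Σ_{j=0}^3 C(n, j) (q−1)^j.
  j = 0: C(12,0)·(1)^0 = 1·1 = 1.
  j = 1: C(12,1)·(1)^1 = 12·1 = 12.
  j = 2: C(12,2)·(1)^2 = 66·1 = 66.
  j = 3: C(12,3)·(1)^3 = 220·1 = 220.
  V_q(n, t) = 1 + 12 + 66 + 220 = 299.
Step 2: q^n = 2^12 = 4096.
Step 3: Hamming bound ⌊q^n / V_q(n,t)⌋ = ⌊4096/299⌋ = 13.
Step 4: Compare |C| = 14 to 13: violated.
The claimed |C| lies above the Hamming bound, so no 2-ary code of length 12 with d ≥ 7 can have 14 codewords.


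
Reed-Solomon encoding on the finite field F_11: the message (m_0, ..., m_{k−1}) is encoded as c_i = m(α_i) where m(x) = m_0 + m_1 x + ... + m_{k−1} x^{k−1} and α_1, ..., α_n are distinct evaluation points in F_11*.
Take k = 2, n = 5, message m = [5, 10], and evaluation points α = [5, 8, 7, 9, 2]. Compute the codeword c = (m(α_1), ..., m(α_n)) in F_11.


c = [0, 8, 9, 7, 3]

Message polynomial: m(x) = 5 + 10·x (mod 11).
For each evaluation point α_i, compute m(α_i) mod 11:
  α_1 = 5: Horner steps 10 → 0, so m(5) = 0.
  α_2 = 8: Horner steps 10 → 8, so m(8) = 8.
  α_3 = 7: Horner steps 10 → 9, so m(7) = 9.
  α_4 = 9: Horner steps 10 → 7, so m(9) = 7.
  α_5 = 2: Horner steps 10 → 3, so m(2) = 3.
Codeword c = [0, 8, 9, 7, 3] ∈ F_11^5.


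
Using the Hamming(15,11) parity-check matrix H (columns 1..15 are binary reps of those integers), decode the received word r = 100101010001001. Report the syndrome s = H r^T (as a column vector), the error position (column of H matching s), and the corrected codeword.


s = (1, 0, 0, 0)^T, error position = 8, corrected codeword c = 100101000001001

Compute s = H r^T mod 2 one row at a time:
  s_1 = 1 + 0 + 0 + 0 + 1 + 0 + 0 + 1 = 3 ≡ 1 (mod 2).
  s_2 = 1 + 0 + 1 + 0 + 1 + 0 + 0 + 1 = 4 ≡ 0 (mod 2).
  s_3 = 0 + 0 + 1 + 0 + 0 + 0 + 0 + 1 = 2 ≡ 0 (mod 2).
  s_4 = 1 + 0 + 0 + 0 + 0 + 0 + 0 + 1 = 2 ≡ 0 (mod 2).
s = (1, 0, 0, 0)^T — this equals column 8 of H (binary 1000), so error is at position 8.
Correct: flip bit 8 of r = 100101010001001 to get c = 100101000001001.


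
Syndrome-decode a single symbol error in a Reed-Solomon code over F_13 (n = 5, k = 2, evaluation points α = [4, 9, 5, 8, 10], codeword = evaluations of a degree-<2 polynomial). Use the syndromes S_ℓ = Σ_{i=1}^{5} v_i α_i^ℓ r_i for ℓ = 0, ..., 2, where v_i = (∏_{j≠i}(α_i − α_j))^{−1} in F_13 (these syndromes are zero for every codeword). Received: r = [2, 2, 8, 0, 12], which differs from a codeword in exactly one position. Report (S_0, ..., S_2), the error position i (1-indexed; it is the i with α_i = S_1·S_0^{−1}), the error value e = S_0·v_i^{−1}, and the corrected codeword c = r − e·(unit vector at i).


S = (8, 7, 11), error at position 2, error magnitude e = 9, c = [2, 6, 8, 0, 12].

Step 1: column multipliers v_i = (∏_{j≠i}(α_i − α_j))^{−1} mod 13.
  i = 1 (α = 4): (4−9)(4−5)(4−8)(4−10) = (−5)·(−1)·(−4)·(−6) = 120 ≡ 3, so v_1 = 3^{−1} = 9 (mod 13).
  i = 2 (α = 9): (9−4)(9−5)(9−8)(9−10) = 5·4·1·(−1) = −20 ≡ 6, so v_2 = 6^{−1} = 11 (mod 13).
  i = 3 (α = 5): (5−4)(5−9)(5−8)(5−10) = 1·(−4)·(−3)·(−5) = −60 ≡ 5, so v_3 = 5^{−1} = 8 (mod 13).
  i = 4 (α = 8): (8−4)(8−9)(8−5)(8−10) = 4·(−1)·3·(−2) = 24 ≡ 11, so v_4 = 11^{−1} = 6 (mod 13).
  i = 5 (α = 10): (10−4)(10−9)(10−5)(10−8) = 6·1·5·2 = 60 ≡ 8, so v_5 = 8^{−1} = 5 (mod 13).
  v = [9, 11, 8, 6, 5].
Step 2: syndromes of r = [2, 2, 8, 0, 12] (all sums mod 13).
  S_0 = Σ v_i r_i = 9·2 + 11·2 + 8·8 + 6·0 + 5·12 = 164 ≡ 8.
  S_1 = Σ v_i α_i r_i = 9·4·2 + 11·9·2 + 8·5·8 + 6·8·0 + 5·10·12 = 1190 ≡ 7.
  α_i^2 mod 13 = [3, 3, 12, 12, 9].
  S_2 = Σ v_i α_i^2 r_i = 9·3·2 + 11·3·2 + 8·12·8 + 6·12·0 + 5·9·12 = 1428 ≡ 11.
  S = (8, 7, 11) ≠ 0, so r is not a codeword (an error is present).
Step 3: locate the error. For a single error e at position i, S_ℓ = v_i·e·α_i^ℓ, so α_err = S_1/S_0.
  S_0^{−1} = 8^{−1} = 5 (mod 13), so α_err = 7·5 = 35 ≡ 9 = α_2. Error position i = 2.
  Consistency check: S_2/S_1 = 11·2 = 22 ≡ 9 = α_err ✓ (single-error assumption holds).
Step 4: error magnitude e = S_0/v_2 = S_0·∏_{j≠2}(α_2 − α_j) = 8·6 = 48 ≡ 9 (mod 13).
Step 5: correct position 2: c_2 = r_2 − e = 2 − 9 ≡ 6 (mod 13). Hence c = [2, 6, 8, 0, 12].
  Check: interpolating c through the α_i gives m(x) = 4 + 6·x (degree < 2) with m(α_i) = c_i for every i, so c is indeed a codeword.


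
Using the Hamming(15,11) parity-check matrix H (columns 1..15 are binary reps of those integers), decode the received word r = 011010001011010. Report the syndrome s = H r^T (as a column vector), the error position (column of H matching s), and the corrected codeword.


s = (0, 1, 0, 0)^T, error position = 4, corrected codeword c = 011110001011010

Compute s = H r^T mod 2 one row at a time:
  s_1 = 0 + 1 + 0 + 1 + 1 + 0 + 1 + 0 = 4 ≡ 0 (mod 2).
  s_2 = 0 + 1 + 0 + 0 + 1 + 0 + 1 + 0 = 3 ≡ 1 (mod 2).
  s_3 = 1 + 1 + 0 + 0 + 0 + 1 + 1 + 0 = 4 ≡ 0 (mod 2).
  s_4 = 0 + 1 + 1 + 0 + 1 + 1 + 0 + 0 = 4 ≡ 0 (mod 2).
s = (0, 1, 0, 0)^T — this equals column 4 of H (binary 0100), so error is at position 4.
Correct: flip bit 4 of r = 011010001011010 to get c = 011110001011010.


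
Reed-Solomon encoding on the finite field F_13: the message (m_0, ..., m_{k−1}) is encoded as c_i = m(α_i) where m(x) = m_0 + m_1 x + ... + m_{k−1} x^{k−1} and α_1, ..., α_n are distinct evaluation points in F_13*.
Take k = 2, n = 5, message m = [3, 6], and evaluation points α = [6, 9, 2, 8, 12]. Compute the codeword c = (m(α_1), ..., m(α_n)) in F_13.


c = [0, 5, 2, 12, 10]

Message polynomial: m(x) = 3 + 6·x (mod 13).
For each evaluation point α_i, compute m(α_i) mod 13:
  α_1 = 6: Horner steps 6 → 0, so m(6) = 0.
  α_2 = 9: Horner steps 6 → 5, so m(9) = 5.
  α_3 = 2: Horner steps 6 → 2, so m(2) = 2.
  α_4 = 8: Horner steps 6 → 12, so m(8) = 12.
  α_5 = 12: Horner steps 6 → 10, so m(12) = 10.
Codeword c = [0, 5, 2, 12, 10] ∈ F_13^5.


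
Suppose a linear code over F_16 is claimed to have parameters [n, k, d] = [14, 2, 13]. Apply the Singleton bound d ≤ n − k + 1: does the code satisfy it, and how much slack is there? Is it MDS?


Singleton RHS = n − k + 1 = 13, slack = 0, bound satisfied, MDS.

Singleton bound: d ≤ n − k + 1.
Here n = 14, k = 2, so n − k + 1 = 13.
Given d = 13, check d ≤ 13: YES.
Slack = (n − k + 1) − d = 0.
The code is MDS (slack = 0).
Description: the claimed parameters are [14, 2, 13]_16; such a code would be MDS (meets Singleton bound).


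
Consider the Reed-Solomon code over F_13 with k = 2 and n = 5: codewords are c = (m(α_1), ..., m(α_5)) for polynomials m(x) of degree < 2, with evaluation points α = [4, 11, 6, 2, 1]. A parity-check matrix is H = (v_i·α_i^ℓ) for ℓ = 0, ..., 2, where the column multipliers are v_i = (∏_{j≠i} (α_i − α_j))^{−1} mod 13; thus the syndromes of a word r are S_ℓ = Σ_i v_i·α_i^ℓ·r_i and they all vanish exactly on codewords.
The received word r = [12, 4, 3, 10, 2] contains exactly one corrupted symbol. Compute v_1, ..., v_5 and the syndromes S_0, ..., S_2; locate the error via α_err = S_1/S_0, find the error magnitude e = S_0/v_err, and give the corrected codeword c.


S = (2, 8, 6), error at position 1, error magnitude e = 12, c = [0, 4, 3, 10, 2].

Step 1: column multipliers v_i = (∏_{j≠i}(α_i − α_j))^{−1} mod 13.
  i = 1 (α = 4): (4−11)(4−6)(4−2)(4−1) = (−7)·(−2)·2·3 = 84 ≡ 6, so v_1 = 6^{−1} = 11 (mod 13).
  i = 2 (α = 11): (11−4)(11−6)(11−2)(11−1) = 7·5·9·10 = 3150 ≡ 4, so v_2 = 4^{−1} = 10 (mod 13).
  i = 3 (α = 6): (6−4)(6−11)(6−2)(6−1) = 2·(−5)·4·5 = −200 ≡ 8, so v_3 = 8^{−1} = 5 (mod 13).
  i = 4 (α = 2): (2−4)(2−11)(2−6)(2−1) = (−2)·(−9)·(−4)·1 = −72 ≡ 6, so v_4 = 6^{−1} = 11 (mod 13).
  i = 5 (α = 1): (1−4)(1−11)(1−6)(1−2) = (−3)·(−10)·(−5)·(−1) = 150 ≡ 7, so v_5 = 7^{−1} = 2 (mod 13).
  v = [11, 10, 5, 11, 2].
Step 2: syndromes of r = [12, 4, 3, 10, 2] (all sums mod 13).
  S_0 = Σ v_i r_i = 11·12 + 10·4 + 5·3 + 11·10 + 2·2 = 301 ≡ 2.
  S_1 = Σ v_i α_i r_i = 11·4·12 + 10·11·4 + 5·6·3 + 11·2·10 + 2·1·2 = 1282 ≡ 8.
  α_i^2 mod 13 = [3, 4, 10, 4, 1].
  S_2 = Σ v_i α_i^2 r_i = 11·3·12 + 10·4·4 + 5·10·3 + 11·4·10 + 2·1·2 = 1150 ≡ 6.
  S = (2, 8, 6) ≠ 0, so r is not a codeword (an error is present).
Step 3: locate the error. For a single error e at position i, S_ℓ = v_i·e·α_i^ℓ, so α_err = S_1/S_0.
  S_0^{−1} = 2^{−1} = 7 (mod 13), so α_err = 8·7 = 56 ≡ 4 = α_1. Error position i = 1.
  Consistency check: S_2/S_1 = 6·5 = 30 ≡ 4 = α_err ✓ (single-error assumption holds).
Step 4: error magnitude e = S_0/v_1 = S_0·∏_{j≠1}(α_1 − α_j) = 2·6 = 12 ≡ 12 (mod 13).
Step 5: correct position 1: c_1 = r_1 − e = 12 − 12 ≡ 0 (mod 13). Hence c = [0, 4, 3, 10, 2].
  Check: interpolating c through the α_i gives m(x) = 7 + 8·x (degree < 2) with m(α_i) = c_i for every i, so c is indeed a codeword.


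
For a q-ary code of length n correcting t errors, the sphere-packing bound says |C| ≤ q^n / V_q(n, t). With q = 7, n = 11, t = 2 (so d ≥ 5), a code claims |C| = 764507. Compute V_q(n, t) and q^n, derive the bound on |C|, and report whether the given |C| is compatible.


V_q(n, t) = 2047, q^n = 1977326743, Hamming bound = 965963, |C| = 764507 ≤ bound (satisfied).

Step 1: Compute V_q(n, t) = Σ_{j=0}^2 C(n, j) (q−1)^j.
  j = 0: C(11,0)·(6)^0 = 1·1 = 1.
  j = 1: C(11,1)·(6)^1 = 11·6 = 66.
  j = 2: C(11,2)·(6)^2 = 55·36 = 1980.
  V_q(n, t) = 1 + 66 + 1980 = 2047.
Step 2: q^n = 7^11 = 1977326743.
Step 3: Hamming bound ⌊q^n / V_q(n,t)⌋ = ⌊1977326743/2047⌋ = 965963.
Step 4: Compare |C| = 764507 to 965963: satisfied.
The claimed |C| lies below the Hamming bound.


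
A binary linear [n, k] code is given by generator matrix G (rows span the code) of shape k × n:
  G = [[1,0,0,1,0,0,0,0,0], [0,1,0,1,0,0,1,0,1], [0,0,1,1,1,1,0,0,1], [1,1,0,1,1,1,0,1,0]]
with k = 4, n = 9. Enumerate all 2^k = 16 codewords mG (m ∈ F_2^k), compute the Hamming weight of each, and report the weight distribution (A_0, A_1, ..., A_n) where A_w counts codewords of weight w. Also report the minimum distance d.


Weight distribution: A_0 = 1, A_2 = 1, A_3 = 1, A_4 = 3, A_5 = 6, A_6 = 3, A_7 = 1. Minimum distance d = 2.

Enumerate all 2^4 = 16 messages m ∈ F_2^4.
For each, compute codeword c = mG in F_2^9, then tally its weight.
  m = 0000 → c = 000000000, weight = 0.
  m = 1000 → c = 100100000, weight = 2.
  m = 0100 → c = 010100101, weight = 4.
  m = 1100 → c = 110000101, weight = 4.
  m = 0010 → c = 001111001, weight = 5.
  m = 1010 → c = 101011001, weight = 5.
  m = 0110 → c = 011011100, weight = 5.
  m = 1110 → c = 111111100, weight = 7.
  m = 0001 → c = 110111010, weight = 6.
  m = 1001 → c = 010011010, weight = 4.
  m = 0101 → c = 100011111, weight = 6.
  m = 1101 → c = 000111111, weight = 6.
  m = 0011 → c = 111000011, weight = 5.
  m = 1011 → c = 011100011, weight = 5.
  m = 0111 → c = 101100110, weight = 5.
  m = 1111 → c = 001000110, weight = 3.
Tally weights:
  weight 0: 1 codewords.
  weight 2: 1 codewords.
  weight 3: 1 codewords.
  weight 4: 3 codewords.
  weight 5: 6 codewords.
  weight 6: 3 codewords.
  weight 7: 1 codewords.
Minimum distance d = smallest w > 0 with A_w > 0 = 2.
Sanity: Σ A_w = 16 = 2^4 = 16 ✓.


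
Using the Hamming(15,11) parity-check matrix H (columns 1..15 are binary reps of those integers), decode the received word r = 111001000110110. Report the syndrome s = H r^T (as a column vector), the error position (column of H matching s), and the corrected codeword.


s = (0, 1, 0, 0)^T, error position = 4, corrected codeword c = 111101000110110

Compute s = H r^T mod 2 one row at a time:
  s_1 = 0 + 0 + 1 + 1 + 0 + 1 + 1 + 0 = 4 ≡ 0 (mod 2).
  s_2 = 0 + 0 + 1 + 0 + 0 + 1 + 1 + 0 = 3 ≡ 1 (mod 2).
  s_3 = 1 + 1 + 1 + 0 + 1 + 1 + 1 + 0 = 6 ≡ 0 (mod 2).
  s_4 = 1 + 1 + 0 + 0 + 0 + 1 + 1 + 0 = 4 ≡ 0 (mod 2).
s = (0, 1, 0, 0)^T — this equals column 4 of H (binary 0100), so error is at position 4.
Correct: flip bit 4 of r = 111001000110110 to get c = 111101000110110.


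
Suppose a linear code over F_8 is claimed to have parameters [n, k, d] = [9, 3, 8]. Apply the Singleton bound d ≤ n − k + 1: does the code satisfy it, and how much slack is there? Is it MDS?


Singleton RHS = n − k + 1 = 7, slack = -1, bound violated (no such code; not MDS).

Singleton bound: d ≤ n − k + 1.
Here n = 9, k = 3, so n − k + 1 = 7.
Given d = 8, check d ≤ 7: NO.
Slack = (n − k + 1) − d = -1.
The slack is negative: d = 8 exceeds n − k + 1 = 7 by 1, so the Singleton bound is violated and no linear [9, 3, 8]_8 code can exist. In particular it is not MDS (MDS requires d = n − k + 1 exactly).
Description: the claimed parameters are [9, 3, 8]_8; such a code would be impossible (violates the Singleton bound).


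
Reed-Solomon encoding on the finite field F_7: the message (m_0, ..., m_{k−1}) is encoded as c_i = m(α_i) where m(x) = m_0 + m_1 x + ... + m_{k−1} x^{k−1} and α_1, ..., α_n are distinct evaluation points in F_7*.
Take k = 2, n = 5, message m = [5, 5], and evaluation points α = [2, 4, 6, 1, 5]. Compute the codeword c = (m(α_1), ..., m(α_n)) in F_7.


c = [1, 4, 0, 3, 2]

Message polynomial: m(x) = 5 + 5·x (mod 7).
For each evaluation point α_i, compute m(α_i) mod 7:
  α_1 = 2: Horner steps 5 → 1, so m(2) = 1.
  α_2 = 4: Horner steps 5 → 4, so m(4) = 4.
  α_3 = 6: Horner steps 5 → 0, so m(6) = 0.
  α_4 = 1: Horner steps 5 → 3, so m(1) = 3.
  α_5 = 5: Horner steps 5 → 2, so m(5) = 2.
Codeword c = [1, 4, 0, 3, 2] ∈ F_7^5.


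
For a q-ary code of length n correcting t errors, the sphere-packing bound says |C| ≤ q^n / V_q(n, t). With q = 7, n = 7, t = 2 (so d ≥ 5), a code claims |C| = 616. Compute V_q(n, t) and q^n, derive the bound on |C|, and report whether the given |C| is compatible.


V_q(n, t) = 799, q^n = 823543, Hamming bound = 1030, |C| = 616 ≤ bound (satisfied).

Step 1: Compute V_q(n, t) = Σ_{j=0}^2 C(n, j) (q−1)^j.
  j = 0: C(7,0)·(6)^0 = 1·1 = 1.
  j = 1: C(7,1)·(6)^1 = 7·6 = 42.
  j = 2: C(7,2)·(6)^2 = 21·36 = 756.
  V_q(n, t) = 1 + 42 + 756 = 799.
Step 2: q^n = 7^7 = 823543.
Step 3: Hamming bound ⌊q^n / V_q(n,t)⌋ = ⌊823543/799⌋ = 1030.
Step 4: Compare |C| = 616 to 1030: satisfied.
The claimed |C| lies below the Hamming bound.


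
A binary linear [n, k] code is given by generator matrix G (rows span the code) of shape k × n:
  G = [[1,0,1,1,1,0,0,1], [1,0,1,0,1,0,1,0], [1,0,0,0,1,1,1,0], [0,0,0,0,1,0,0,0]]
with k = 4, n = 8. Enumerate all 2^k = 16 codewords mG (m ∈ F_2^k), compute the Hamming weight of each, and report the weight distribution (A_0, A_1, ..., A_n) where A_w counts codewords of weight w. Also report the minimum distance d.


Weight distribution: A_0 = 1, A_1 = 1, A_2 = 1, A_3 = 4, A_4 = 5, A_5 = 3, A_6 = 1. Minimum distance d = 1.

Enumerate all 2^4 = 16 messages m ∈ F_2^4.
For each, compute codeword c = mG in F_2^8, then tally its weight.
  m = 0000 → c = 00000000, weight = 0.
  m = 1000 → c = 10111001, weight = 5.
  m = 0100 → c = 10101010, weight = 4.
  m = 1100 → c = 00010011, weight = 3.
  m = 0010 → c = 10001110, weight = 4.
  m = 1010 → c = 00110111, weight = 5.
  m = 0110 → c = 00100100, weight = 2.
  m = 1110 → c = 10011101, weight = 5.
  m = 0001 → c = 00001000, weight = 1.
  m = 1001 → c = 10110001, weight = 4.
  m = 0101 → c = 10100010, weight = 3.
  m = 1101 → c = 00011011, weight = 4.
  m = 0011 → c = 10000110, weight = 3.
  m = 1011 → c = 00111111, weight = 6.
  m = 0111 → c = 00101100, weight = 3.
  m = 1111 → c = 10010101, weight = 4.
Tally weights:
  weight 0: 1 codewords.
  weight 1: 1 codewords.
  weight 2: 1 codewords.
  weight 3: 4 codewords.
  weight 4: 5 codewords.
  weight 5: 3 codewords.
  weight 6: 1 codewords.
Minimum distance d = smallest w > 0 with A_w > 0 = 1.
Sanity: Σ A_w = 16 = 2^4 = 16 ✓.


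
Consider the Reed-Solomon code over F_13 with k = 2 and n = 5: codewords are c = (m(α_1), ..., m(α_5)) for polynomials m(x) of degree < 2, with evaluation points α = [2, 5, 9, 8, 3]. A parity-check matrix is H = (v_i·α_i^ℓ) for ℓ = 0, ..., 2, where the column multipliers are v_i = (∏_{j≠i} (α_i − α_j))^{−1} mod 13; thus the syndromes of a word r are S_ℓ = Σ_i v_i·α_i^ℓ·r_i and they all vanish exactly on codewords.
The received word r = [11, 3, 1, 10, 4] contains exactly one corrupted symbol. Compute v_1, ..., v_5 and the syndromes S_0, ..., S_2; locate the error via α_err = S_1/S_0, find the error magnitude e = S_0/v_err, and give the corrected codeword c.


S = (2, 3, 11), error at position 4, error magnitude e = 2, c = [11, 3, 1, 8, 4].

Step 1: column multipliers v_i = (∏_{j≠i}(α_i − α_j))^{−1} mod 13.
  i = 1 (α = 2): (2−5)(2−9)(2−8)(2−3) = (−3)·(−7)·(−6)·(−1) = 126 ≡ 9, so v_1 = 9^{−1} = 3 (mod 13).
  i = 2 (α = 5): (5−2)(5−9)(5−8)(5−3) = 3·(−4)·(−3)·2 = 72 ≡ 7, so v_2 = 7^{−1} = 2 (mod 13).
  i = 3 (α = 9): (9−2)(9−5)(9−8)(9−3) = 7·4·1·6 = 168 ≡ 12, so v_3 = 12^{−1} = 12 (mod 13).
  i = 4 (α = 8): (8−2)(8−5)(8−9)(8−3) = 6·3·(−1)·5 = −90 ≡ 1, so v_4 = 1^{−1} = 1 (mod 13).
  i = 5 (α = 3): (3−2)(3−5)(3−9)(3−8) = 1·(−2)·(−6)·(−5) = −60 ≡ 5, so v_5 = 5^{−1} = 8 (mod 13).
  v = [3, 2, 12, 1, 8].
Step 2: syndromes of r = [11, 3, 1, 10, 4] (all sums mod 13).
  S_0 = Σ v_i r_i = 3·11 + 2·3 + 12·1 + 1·10 + 8·4 = 93 ≡ 2.
  S_1 = Σ v_i α_i r_i = 3·2·11 + 2·5·3 + 12·9·1 + 1·8·10 + 8·3·4 = 380 ≡ 3.
  α_i^2 mod 13 = [4, 12, 3, 12, 9].
  S_2 = Σ v_i α_i^2 r_i = 3·4·11 + 2·12·3 + 12·3·1 + 1·12·10 + 8·9·4 = 648 ≡ 11.
  S = (2, 3, 11) ≠ 0, so r is not a codeword (an error is present).
Step 3: locate the error. For a single error e at position i, S_ℓ = v_i·e·α_i^ℓ, so α_err = S_1/S_0.
  S_0^{−1} = 2^{−1} = 7 (mod 13), so α_err = 3·7 = 21 ≡ 8 = α_4. Error position i = 4.
  Consistency check: S_2/S_1 = 11·9 = 99 ≡ 8 = α_err ✓ (single-error assumption holds).
Step 4: error magnitude e = S_0/v_4 = S_0·∏_{j≠4}(α_4 − α_j) = 2·1 = 2 ≡ 2 (mod 13).
Step 5: correct position 4: c_4 = r_4 − e = 10 − 2 ≡ 8 (mod 13). Hence c = [11, 3, 1, 8, 4].
  Check: interpolating c through the α_i gives m(x) = 12 + 6·x (degree < 2) with m(α_i) = c_i for every i, so c is indeed a codeword.


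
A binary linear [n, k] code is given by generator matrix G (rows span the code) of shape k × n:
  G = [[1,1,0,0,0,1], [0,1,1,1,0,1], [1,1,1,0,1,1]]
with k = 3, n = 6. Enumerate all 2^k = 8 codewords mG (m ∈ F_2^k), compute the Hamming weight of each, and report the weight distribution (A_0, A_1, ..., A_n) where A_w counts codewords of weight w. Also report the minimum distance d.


Weight distribution: A_0 = 1, A_2 = 1, A_3 = 3, A_4 = 2, A_5 = 1. Minimum distance d = 2.

Enumerate all 2^3 = 8 messages m ∈ F_2^3.
For each, compute codeword c = mG in F_2^6, then tally its weight.
  m = 000 → c = 000000, weight = 0.
  m = 100 → c = 110001, weight = 3.
  m = 010 → c = 011101, weight = 4.
  m = 110 → c = 101100, weight = 3.
  m = 001 → c = 111011, weight = 5.
  m = 101 → c = 001010, weight = 2.
  m = 011 → c = 100110, weight = 3.
  m = 111 → c = 010111, weight = 4.
Tally weights:
  weight 0: 1 codewords.
  weight 2: 1 codewords.
  weight 3: 3 codewords.
  weight 4: 2 codewords.
  weight 5: 1 codewords.
Minimum distance d = smallest w > 0 with A_w > 0 = 2.
Sanity: Σ A_w = 8 = 2^3 = 8 ✓.


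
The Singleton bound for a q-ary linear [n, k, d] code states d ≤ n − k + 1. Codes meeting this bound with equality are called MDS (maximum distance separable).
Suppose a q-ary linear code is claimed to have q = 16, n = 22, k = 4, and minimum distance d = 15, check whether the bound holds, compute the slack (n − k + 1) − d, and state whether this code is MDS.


Singleton RHS = n − k + 1 = 19, slack = 4, bound satisfied, not MDS.

Singleton bound: d ≤ n − k + 1.
Here n = 22, k = 4, so n − k + 1 = 19.
Given d = 15, check d ≤ 19: YES.
Slack = (n − k + 1) − d = 4.
The code is NOT MDS (slack = 4 > 0).
Description: the claimed parameters are [22, 4, 15]_16; such a code would be non-MDS.


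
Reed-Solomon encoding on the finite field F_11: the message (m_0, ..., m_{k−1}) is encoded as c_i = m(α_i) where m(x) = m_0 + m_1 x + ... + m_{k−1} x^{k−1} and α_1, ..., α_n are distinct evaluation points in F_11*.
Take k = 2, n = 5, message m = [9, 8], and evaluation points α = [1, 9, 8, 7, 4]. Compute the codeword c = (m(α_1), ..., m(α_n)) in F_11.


c = [6, 4, 7, 10, 8]

Message polynomial: m(x) = 9 + 8·x (mod 11).
For each evaluation point α_i, compute m(α_i) mod 11:
  α_1 = 1: Horner steps 8 → 6, so m(1) = 6.
  α_2 = 9: Horner steps 8 → 4, so m(9) = 4.
  α_3 = 8: Horner steps 8 → 7, so m(8) = 7.
  α_4 = 7: Horner steps 8 → 10, so m(7) = 10.
  α_5 = 4: Horner steps 8 → 8, so m(4) = 8.
Codeword c = [6, 4, 7, 10, 8] ∈ F_11^5.


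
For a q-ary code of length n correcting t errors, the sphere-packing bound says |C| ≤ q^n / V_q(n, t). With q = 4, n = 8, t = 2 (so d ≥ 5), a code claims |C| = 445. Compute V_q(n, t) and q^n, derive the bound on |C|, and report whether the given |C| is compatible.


V_q(n, t) = 277, q^n = 65536, Hamming bound = 236, |C| = 445 > bound (violated).

Step 1: Compute V_q(n, t) = Σ_{j=0}^2 C(n, j) (q−1)^j.
  j = 0: C(8,0)·(3)^0 = 1·1 = 1.
  j = 1: C(8,1)·(3)^1 = 8·3 = 24.
  j = 2: C(8,2)·(3)^2 = 28·9 = 252.
  V_q(n, t) = 1 + 24 + 252 = 277.
Step 2: q^n = 4^8 = 65536.
Step 3: Hamming bound ⌊q^n / V_q(n,t)⌋ = ⌊65536/277⌋ = 236.
Step 4: Compare |C| = 445 to 236: violated.
The claimed |C| lies above the Hamming bound, so no 4-ary code of length 8 with d ≥ 5 can have 445 codewords.


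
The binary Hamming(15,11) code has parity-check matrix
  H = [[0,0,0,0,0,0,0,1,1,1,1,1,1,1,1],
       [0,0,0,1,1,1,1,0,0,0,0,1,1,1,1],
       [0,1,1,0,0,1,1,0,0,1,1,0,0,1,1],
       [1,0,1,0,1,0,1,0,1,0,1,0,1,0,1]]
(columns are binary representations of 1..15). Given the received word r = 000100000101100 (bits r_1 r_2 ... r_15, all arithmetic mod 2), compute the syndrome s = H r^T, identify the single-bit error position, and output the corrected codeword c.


s = (1, 1, 1, 1)^T, error position = 15, corrected codeword c = 000100000101101

Compute s = H r^T mod 2 one row at a time:
  s_1 = 0 + 0 + 1 + 0 + 1 + 1 + 0 + 0 = 3 ≡ 1 (mod 2).
  s_2 = 1 + 0 + 0 + 0 + 1 + 1 + 0 + 0 = 3 ≡ 1 (mod 2).
  s_3 = 0 + 0 + 0 + 0 + 1 + 0 + 0 + 0 = 1 ≡ 1 (mod 2).
  s_4 = 0 + 0 + 0 + 0 + 0 + 0 + 1 + 0 = 1 ≡ 1 (mod 2).
s = (1, 1, 1, 1)^T — this equals column 15 of H (binary 1111), so error is at position 15.
Correct: flip bit 15 of r = 000100000101100 to get c = 000100000101101.


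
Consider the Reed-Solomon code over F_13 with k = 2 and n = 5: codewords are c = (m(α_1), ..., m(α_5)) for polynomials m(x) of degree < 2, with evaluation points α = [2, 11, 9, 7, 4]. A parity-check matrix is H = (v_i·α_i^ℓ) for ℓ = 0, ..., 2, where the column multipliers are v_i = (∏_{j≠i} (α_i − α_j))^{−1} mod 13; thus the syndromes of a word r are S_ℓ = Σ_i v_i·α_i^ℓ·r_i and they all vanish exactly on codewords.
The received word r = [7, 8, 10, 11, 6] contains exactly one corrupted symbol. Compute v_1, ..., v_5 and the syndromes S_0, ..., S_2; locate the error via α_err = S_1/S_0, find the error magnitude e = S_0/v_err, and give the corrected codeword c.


S = (9, 8, 10), error at position 2, error magnitude e = 12, c = [7, 9, 10, 11, 6].

Step 1: column multipliers v_i = (∏_{j≠i}(α_i − α_j))^{−1} mod 13.
  i = 1 (α = 2): (2−11)(2−9)(2−7)(2−4) = (−9)·(−7)·(−5)·(−2) = 630 ≡ 6, so v_1 = 6^{−1} = 11 (mod 13).
  i = 2 (α = 11): (11−2)(11−9)(11−7)(11−4) = 9·2·4·7 = 504 ≡ 10, so v_2 = 10^{−1} = 4 (mod 13).
  i = 3 (α = 9): (9−2)(9−11)(9−7)(9−4) = 7·(−2)·2·5 = −140 ≡ 3, so v_3 = 3^{−1} = 9 (mod 13).
  i = 4 (α = 7): (7−2)(7−11)(7−9)(7−4) = 5·(−4)·(−2)·3 = 120 ≡ 3, so v_4 = 3^{−1} = 9 (mod 13).
  i = 5 (α = 4): (4−2)(4−11)(4−9)(4−7) = 2·(−7)·(−5)·(−3) = −210 ≡ 11, so v_5 = 11^{−1} = 6 (mod 13).
  v = [11, 4, 9, 9, 6].
Step 2: syndromes of r = [7, 8, 10, 11, 6] (all sums mod 13).
  S_0 = Σ v_i r_i = 11·7 + 4·8 + 9·10 + 9·11 + 6·6 = 334 ≡ 9.
  S_1 = Σ v_i α_i r_i = 11·2·7 + 4·11·8 + 9·9·10 + 9·7·11 + 6·4·6 = 2153 ≡ 8.
  α_i^2 mod 13 = [4, 4, 3, 10, 3].
  S_2 = Σ v_i α_i^2 r_i = 11·4·7 + 4·4·8 + 9·3·10 + 9·10·11 + 6·3·6 = 1804 ≡ 10.
  S = (9, 8, 10) ≠ 0, so r is not a codeword (an error is present).
Step 3: locate the error. For a single error e at position i, S_ℓ = v_i·e·α_i^ℓ, so α_err = S_1/S_0.
  S_0^{−1} = 9^{−1} = 3 (mod 13), so α_err = 8·3 = 24 ≡ 11 = α_2. Error position i = 2.
  Consistency check: S_2/S_1 = 10·5 = 50 ≡ 11 = α_err ✓ (single-error assumption holds).
Step 4: error magnitude e = S_0/v_2 = S_0·∏_{j≠2}(α_2 − α_j) = 9·10 = 90 ≡ 12 (mod 13).
Step 5: correct position 2: c_2 = r_2 − e = 8 − 12 ≡ 9 (mod 13). Hence c = [7, 9, 10, 11, 6].
  Check: interpolating c through the α_i gives m(x) = 8 + 6·x (degree < 2) with m(α_i) = c_i for every i, so c is indeed a codeword.


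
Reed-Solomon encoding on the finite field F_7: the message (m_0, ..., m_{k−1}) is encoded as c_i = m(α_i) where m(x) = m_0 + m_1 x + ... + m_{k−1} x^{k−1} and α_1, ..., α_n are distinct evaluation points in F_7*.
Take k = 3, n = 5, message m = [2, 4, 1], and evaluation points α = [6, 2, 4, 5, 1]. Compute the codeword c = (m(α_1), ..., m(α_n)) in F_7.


c = [6, 0, 6, 5, 0]

Message polynomial: m(x) = 2 + 4·x + 1·x^2 (mod 7).
For each evaluation point α_i, compute m(α_i) mod 7:
  α_1 = 6: Horner steps 1 → 3 → 6, so m(6) = 6.
  α_2 = 2: Horner steps 1 → 6 → 0, so m(2) = 0.
  α_3 = 4: Horner steps 1 → 1 → 6, so m(4) = 6.
  α_4 = 5: Horner steps 1 → 2 → 5, so m(5) = 5.
  α_5 = 1: Horner steps 1 → 5 → 0, so m(1) = 0.
Codeword c = [6, 0, 6, 5, 0] ∈ F_7^5.
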